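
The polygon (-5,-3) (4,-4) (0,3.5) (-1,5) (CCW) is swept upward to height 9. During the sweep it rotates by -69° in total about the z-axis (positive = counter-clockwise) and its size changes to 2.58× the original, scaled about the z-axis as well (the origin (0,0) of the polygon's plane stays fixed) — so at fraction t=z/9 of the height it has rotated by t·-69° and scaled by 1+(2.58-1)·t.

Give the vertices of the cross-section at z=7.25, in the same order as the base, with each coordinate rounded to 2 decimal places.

Cross-section at z=7.25: (-12.05,5.52) (-2.36,-12.64) (6.56,4.50) (8.09,8.30)

t = z/height = 7.25/9 = 0.805556
s = 1 + (scale-1)·z/height = 1 + (2.58-1)·7.25/9 = 2.272778
θ = twist·z/height = -69°·7.25/9 = -55.5833° = -0.970112 rad
cos θ = 0.565207, sin θ = -0.824949 (intermediates below are computed at full precision and shown rounded to 5 d.p.)
v1: (-5,-3) → rotate → (-5.30088,2.42912) → ×s → (-12.04773,5.52086) → (-12.05,5.52)
v2: (4,-4) → rotate → (-1.03897,-5.56062) → ×s → (-2.36134,-12.63806) → (-2.36,-12.64)
v3: (0,3.5) → rotate → (2.88732,1.97822) → ×s → (6.56224,4.49606) → (6.56,4.50)
v4: (-1,5) → rotate → (3.55954,3.65098) → ×s → (8.09004,8.29788) → (8.09,8.30)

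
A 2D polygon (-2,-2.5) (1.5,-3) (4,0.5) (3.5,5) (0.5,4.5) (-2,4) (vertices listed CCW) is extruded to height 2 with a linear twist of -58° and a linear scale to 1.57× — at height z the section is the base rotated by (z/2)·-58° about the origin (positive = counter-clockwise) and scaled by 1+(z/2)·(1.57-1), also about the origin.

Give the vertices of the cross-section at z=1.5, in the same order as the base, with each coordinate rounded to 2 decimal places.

Cross-section at z=1.5: (-4.53,-0.62) (-1.39,-4.58) (4.63,-3.41) (8.54,1.74) (4.94,4.17) (1.86,6.11)

t = z/height = 1.5/2 = 0.75
s = 1 + (scale-1)·z/height = 1 + (1.57-1)·1.5/2 = 1.427500
θ = twist·z/height = -58°·1.5/2 = -43.5000° = -0.759218 rad
cos θ = 0.725374, sin θ = -0.688355 (intermediates below are computed at full precision and shown rounded to 5 d.p.)
v1: (-2,-2.5) → rotate → (-3.17164,-0.43673) → ×s → (-4.52751,-0.62343) → (-4.53,-0.62)
v2: (1.5,-3) → rotate → (-0.97700,-3.20865) → ×s → (-1.39467,-4.58035) → (-1.39,-4.58)
v3: (4,0.5) → rotate → (3.24567,-2.39073) → ×s → (4.63320,-3.41277) → (4.63,-3.41)
v4: (3.5,5) → rotate → (5.98058,1.21763) → ×s → (8.53728,1.73817) → (8.54,1.74)
v5: (0.5,4.5) → rotate → (3.46028,2.92001) → ×s → (4.93955,4.16831) → (4.94,4.17)
v6: (-2,4) → rotate → (1.30267,4.27821) → ×s → (1.85956,6.10714) → (1.86,6.11)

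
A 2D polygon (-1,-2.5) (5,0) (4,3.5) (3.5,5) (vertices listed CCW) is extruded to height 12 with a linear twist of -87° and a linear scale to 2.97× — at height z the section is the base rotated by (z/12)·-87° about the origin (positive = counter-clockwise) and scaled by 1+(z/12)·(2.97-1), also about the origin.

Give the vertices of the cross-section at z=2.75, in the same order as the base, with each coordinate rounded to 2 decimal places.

t = z/height = 2.75/12 = 0.229167
s = 1 + (scale-1)·z/height = 1 + (2.97-1)·2.75/12 = 1.451458
θ = twist·z/height = -87°·2.75/12 = -19.9375° = -0.347975 rad
cos θ = 0.940065, sin θ = -0.340995 (intermediates below are computed at full precision and shown rounded to 5 d.p.)
v1: (-1,-2.5) → rotate → (-1.79255,-2.00917) → ×s → (-2.60182,-2.91622) → (-2.60,-2.92)
v2: (5,0) → rotate → (4.70033,-1.70497) → ×s → (6.82233,-2.47470) → (6.82,-2.47)
v3: (4,3.5) → rotate → (4.95374,1.92625) → ×s → (7.19015,2.79587) → (7.19,2.80)
v4: (3.5,5) → rotate → (4.99520,3.50684) → ×s → (7.25033,5.09004) → (7.25,5.09)

Cross-section at z=2.75: (-2.60,-2.92) (6.82,-2.47) (7.19,2.80) (7.25,5.09)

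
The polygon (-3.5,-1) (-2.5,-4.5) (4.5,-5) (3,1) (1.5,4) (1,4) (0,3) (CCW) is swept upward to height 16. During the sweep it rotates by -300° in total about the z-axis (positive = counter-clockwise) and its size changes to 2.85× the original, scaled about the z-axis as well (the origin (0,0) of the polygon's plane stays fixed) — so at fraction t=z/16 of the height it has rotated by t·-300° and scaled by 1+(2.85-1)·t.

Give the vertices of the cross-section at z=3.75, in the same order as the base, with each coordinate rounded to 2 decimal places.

Cross-section at z=3.75: (-3.04,4.24) (-7.28,1.20) (-4.58,-8.49) (2.80,-3.57) (6.12,-0.09) (5.88,0.58) (4.05,1.45)

t = z/height = 3.75/16 = 0.234375
s = 1 + (scale-1)·z/height = 1 + (2.85-1)·3.75/16 = 1.433594
θ = twist·z/height = -300°·3.75/16 = -70.3125° = -1.227185 rad
cos θ = 0.336890, sin θ = -0.941544 (intermediates below are computed at full precision and shown rounded to 5 d.p.)
v1: (-3.5,-1) → rotate → (-2.12066,2.95851) → ×s → (-3.04016,4.24131) → (-3.04,4.24)
v2: (-2.5,-4.5) → rotate → (-5.07917,0.83786) → ×s → (-7.28147,1.20114) → (-7.28,1.20)
v3: (4.5,-5) → rotate → (-3.19172,-5.92140) → ×s → (-4.57562,-8.48888) → (-4.58,-8.49)
v4: (3,1) → rotate → (1.95221,-2.48774) → ×s → (2.79868,-3.56641) → (2.80,-3.57)
v5: (1.5,4) → rotate → (4.27151,-0.06476) → ×s → (6.12361,-0.09283) → (6.12,-0.09)
v6: (1,4) → rotate → (4.10307,0.40602) → ×s → (5.88213,0.58206) → (5.88,0.58)
v7: (0,3) → rotate → (2.82463,1.01067) → ×s → (4.04938,1.44889) → (4.05,1.45)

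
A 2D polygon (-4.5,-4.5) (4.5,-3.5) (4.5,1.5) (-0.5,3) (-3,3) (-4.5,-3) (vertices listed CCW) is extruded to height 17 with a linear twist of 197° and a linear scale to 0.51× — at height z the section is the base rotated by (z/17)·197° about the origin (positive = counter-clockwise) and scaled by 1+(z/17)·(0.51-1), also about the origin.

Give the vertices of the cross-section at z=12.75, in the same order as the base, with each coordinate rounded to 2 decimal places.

Cross-section at z=12.75: (3.93,0.89) (-1.23,3.39) (-2.91,0.72) (-0.75,-1.77) (0.59,-2.62) (3.42,0.09)

t = z/height = 12.75/17 = 0.75
s = 1 + (scale-1)·z/height = 1 + (0.51-1)·12.75/17 = 0.632500
θ = twist·z/height = 197°·12.75/17 = 147.7500° = 2.578724 rad
cos θ = -0.845728, sin θ = 0.533615 (intermediates below are computed at full precision and shown rounded to 5 d.p.)
v1: (-4.5,-4.5) → rotate → (6.20704,1.40451) → ×s → (3.92595,0.88835) → (3.93,0.89)
v2: (4.5,-3.5) → rotate → (-1.93812,5.36131) → ×s → (-1.22586,3.39103) → (-1.23,3.39)
v3: (4.5,1.5) → rotate → (-4.60620,1.13267) → ×s → (-2.91342,0.71642) → (-2.91,0.72)
v4: (-0.5,3) → rotate → (-1.17798,-2.80399) → ×s → (-0.74507,-1.77352) → (-0.75,-1.77)
v5: (-3,3) → rotate → (0.93634,-4.13803) → ×s → (0.59223,-2.61730) → (0.59,-2.62)
v6: (-4.5,-3) → rotate → (5.40662,0.13592) → ×s → (3.41969,0.08597) → (3.42,0.09)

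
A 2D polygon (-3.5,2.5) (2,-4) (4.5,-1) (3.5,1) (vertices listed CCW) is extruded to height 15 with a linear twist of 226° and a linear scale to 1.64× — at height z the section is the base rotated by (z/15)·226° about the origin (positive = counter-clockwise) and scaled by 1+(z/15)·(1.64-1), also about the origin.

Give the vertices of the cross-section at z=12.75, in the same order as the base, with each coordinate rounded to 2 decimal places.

Cross-section at z=12.75: (6.09,-2.64) (-4.31,5.39) (-7.12,0.05) (-4.96,-2.64)

t = z/height = 12.75/15 = 0.85
s = 1 + (scale-1)·z/height = 1 + (1.64-1)·12.75/15 = 1.544000
θ = twist·z/height = 226°·12.75/15 = 192.1000° = 3.352777 rad
cos θ = -0.977783, sin θ = -0.209619 (intermediates below are computed at full precision and shown rounded to 5 d.p.)
v1: (-3.5,2.5) → rotate → (3.94629,-1.71079) → ×s → (6.09307,-2.64146) → (6.09,-2.64)
v2: (2,-4) → rotate → (-2.79404,3.49190) → ×s → (-4.31400,5.39149) → (-4.31,5.39)
v3: (4.5,-1) → rotate → (-4.60964,0.03450) → ×s → (-7.11729,0.05327) → (-7.12,0.05)
v4: (3.5,1) → rotate → (-3.21262,-1.71145) → ×s → (-4.96029,-2.64248) → (-4.96,-2.64)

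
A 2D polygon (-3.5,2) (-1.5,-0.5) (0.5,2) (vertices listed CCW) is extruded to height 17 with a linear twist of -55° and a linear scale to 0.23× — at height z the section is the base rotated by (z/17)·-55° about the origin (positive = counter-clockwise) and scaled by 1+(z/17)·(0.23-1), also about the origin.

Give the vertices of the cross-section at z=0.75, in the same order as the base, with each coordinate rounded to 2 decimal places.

t = z/height = 0.75/17 = 0.0441176
s = 1 + (scale-1)·z/height = 1 + (0.23-1)·0.75/17 = 0.966029
θ = twist·z/height = -55°·0.75/17 = -2.4265° = -0.042350 rad
cos θ = 0.999103, sin θ = -0.042337 (intermediates below are computed at full precision and shown rounded to 5 d.p.)
v1: (-3.5,2) → rotate → (-3.41219,2.14639) → ×s → (-3.29627,2.07347) → (-3.30,2.07)
v2: (-1.5,-0.5) → rotate → (-1.51982,-0.43605) → ×s → (-1.46819,-0.42123) → (-1.47,-0.42)
v3: (0.5,2) → rotate → (0.58423,1.97704) → ×s → (0.56438,1.90988) → (0.56,1.91)

Cross-section at z=0.75: (-3.30,2.07) (-1.47,-0.42) (0.56,1.91)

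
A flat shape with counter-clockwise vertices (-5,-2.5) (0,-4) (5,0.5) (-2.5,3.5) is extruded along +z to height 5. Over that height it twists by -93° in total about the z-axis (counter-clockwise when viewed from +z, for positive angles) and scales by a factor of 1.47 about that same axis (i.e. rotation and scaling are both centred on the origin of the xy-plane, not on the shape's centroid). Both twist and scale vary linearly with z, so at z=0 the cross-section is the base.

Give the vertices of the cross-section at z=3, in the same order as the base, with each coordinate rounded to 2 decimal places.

Cross-section at z=3: (-6.25,3.50) (-4.24,-2.88) (4.13,-4.94) (1.91,5.17)

t = z/height = 3/5 = 0.6
s = 1 + (scale-1)·z/height = 1 + (1.47-1)·3/5 = 1.282000
θ = twist·z/height = -93°·3/5 = -55.8000° = -0.973894 rad
cos θ = 0.562083, sin θ = -0.827081 (intermediates below are computed at full precision and shown rounded to 5 d.p.)
v1: (-5,-2.5) → rotate → (-4.87812,2.73019) → ×s → (-6.25375,3.50011) → (-6.25,3.50)
v2: (0,-4) → rotate → (-3.30832,-2.24833) → ×s → (-4.24127,-2.88236) → (-4.24,-2.88)
v3: (5,0.5) → rotate → (3.22396,-3.85436) → ×s → (4.13311,-4.94129) → (4.13,-4.94)
v4: (-2.5,3.5) → rotate → (1.48957,4.03499) → ×s → (1.90963,5.17286) → (1.91,5.17)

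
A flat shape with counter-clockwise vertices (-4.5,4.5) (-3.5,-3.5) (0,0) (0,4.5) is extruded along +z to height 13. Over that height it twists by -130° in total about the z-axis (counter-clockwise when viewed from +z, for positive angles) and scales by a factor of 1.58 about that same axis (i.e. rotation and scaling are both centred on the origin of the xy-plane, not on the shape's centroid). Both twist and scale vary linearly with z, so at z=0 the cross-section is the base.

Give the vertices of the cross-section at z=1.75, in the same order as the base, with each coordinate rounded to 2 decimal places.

Cross-section at z=1.75: (-3.17,6.09) (-4.73,-2.46) (0.00,0.00) (1.46,4.63)

t = z/height = 1.75/13 = 0.134615
s = 1 + (scale-1)·z/height = 1 + (1.58-1)·1.75/13 = 1.078077
θ = twist·z/height = -130°·1.75/13 = -17.5000° = -0.305433 rad
cos θ = 0.953717, sin θ = -0.300706 (intermediates below are computed at full precision and shown rounded to 5 d.p.)
v1: (-4.5,4.5) → rotate → (-2.93855,5.64490) → ×s → (-3.16798,6.08564) → (-3.17,6.09)
v2: (-3.5,-3.5) → rotate → (-4.39048,-2.28554) → ×s → (-4.73327,-2.46399) → (-4.73,-2.46)
v3: (0,0) → rotate → (0.00000,0.00000) → ×s → (0.00000,0.00000) → (0.00,0.00)
v4: (0,4.5) → rotate → (1.35318,4.29173) → ×s → (1.45883,4.62681) → (1.46,4.63)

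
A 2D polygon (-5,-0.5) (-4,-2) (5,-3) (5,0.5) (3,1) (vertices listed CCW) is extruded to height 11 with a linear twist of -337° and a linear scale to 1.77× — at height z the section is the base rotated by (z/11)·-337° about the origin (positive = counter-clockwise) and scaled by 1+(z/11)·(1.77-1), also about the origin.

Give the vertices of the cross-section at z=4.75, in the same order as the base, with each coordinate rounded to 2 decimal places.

Cross-section at z=4.75: (5.12,4.32) (2.89,5.21) (-7.76,-0.48) (-5.12,-4.32) (-2.54,-3.36)

t = z/height = 4.75/11 = 0.431818
s = 1 + (scale-1)·z/height = 1 + (1.77-1)·4.75/11 = 1.332500
θ = twist·z/height = -337°·4.75/11 = -145.5227° = -2.539851 rad
cos θ = -0.824351, sin θ = -0.566079 (intermediates below are computed at full precision and shown rounded to 5 d.p.)
v1: (-5,-0.5) → rotate → (3.83871,3.24257) → ×s → (5.11509,4.32073) → (5.12,4.32)
v2: (-4,-2) → rotate → (2.16524,3.91302) → ×s → (2.88519,5.21410) → (2.89,5.21)
v3: (5,-3) → rotate → (-5.81999,-0.35734) → ×s → (-7.75514,-0.47616) → (-7.76,-0.48)
v4: (5,0.5) → rotate → (-3.83871,-3.24257) → ×s → (-5.11509,-4.32073) → (-5.12,-4.32)
v5: (3,1) → rotate → (-1.90697,-2.52259) → ×s → (-2.54104,-3.36135) → (-2.54,-3.36)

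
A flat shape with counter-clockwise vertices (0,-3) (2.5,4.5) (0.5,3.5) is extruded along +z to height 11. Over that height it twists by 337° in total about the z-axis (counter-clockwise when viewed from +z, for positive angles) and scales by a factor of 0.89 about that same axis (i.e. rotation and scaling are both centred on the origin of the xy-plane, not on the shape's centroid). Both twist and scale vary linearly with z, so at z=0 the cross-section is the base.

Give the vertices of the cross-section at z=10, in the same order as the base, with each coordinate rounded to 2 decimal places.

Cross-section at z=10: (-2.17,-1.60) (4.60,0.59) (2.80,1.51)

t = z/height = 10/11 = 0.909091
s = 1 + (scale-1)·z/height = 1 + (0.89-1)·10/11 = 0.900000
θ = twist·z/height = 337°·10/11 = 306.3636° = 5.347054 rad
cos θ = 0.592908, sin θ = -0.805270 (intermediates below are computed at full precision and shown rounded to 5 d.p.)
v1: (0,-3) → rotate → (-2.41581,-1.77872) → ×s → (-2.17423,-1.60085) → (-2.17,-1.60)
v2: (2.5,4.5) → rotate → (5.10599,0.65491) → ×s → (4.59539,0.58942) → (4.60,0.59)
v3: (0.5,3.5) → rotate → (3.11490,1.67254) → ×s → (2.80341,1.50529) → (2.80,1.51)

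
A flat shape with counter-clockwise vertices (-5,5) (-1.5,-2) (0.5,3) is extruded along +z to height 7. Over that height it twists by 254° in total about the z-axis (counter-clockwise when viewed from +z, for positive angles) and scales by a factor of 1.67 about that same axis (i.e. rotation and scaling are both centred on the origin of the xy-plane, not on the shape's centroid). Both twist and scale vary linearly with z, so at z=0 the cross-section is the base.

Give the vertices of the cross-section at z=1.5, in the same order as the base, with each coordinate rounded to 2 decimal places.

Cross-section at z=1.5: (-7.98,-1.32) (0.86,-2.73) (-2.46,2.46)

t = z/height = 1.5/7 = 0.214286
s = 1 + (scale-1)·z/height = 1 + (1.67-1)·1.5/7 = 1.143571
θ = twist·z/height = 254°·1.5/7 = 54.4286° = 0.949958 rad
cos θ = 0.581717, sin θ = 0.813391 (intermediates below are computed at full precision and shown rounded to 5 d.p.)
v1: (-5,5) → rotate → (-6.97554,-1.15837) → ×s → (-7.97703,-1.32468) → (-7.98,-1.32)
v2: (-1.5,-2) → rotate → (0.75421,-2.38352) → ×s → (0.86249,-2.72573) → (0.86,-2.73)
v3: (0.5,3) → rotate → (-2.14931,2.15185) → ×s → (-2.45789,2.46079) → (-2.46,2.46)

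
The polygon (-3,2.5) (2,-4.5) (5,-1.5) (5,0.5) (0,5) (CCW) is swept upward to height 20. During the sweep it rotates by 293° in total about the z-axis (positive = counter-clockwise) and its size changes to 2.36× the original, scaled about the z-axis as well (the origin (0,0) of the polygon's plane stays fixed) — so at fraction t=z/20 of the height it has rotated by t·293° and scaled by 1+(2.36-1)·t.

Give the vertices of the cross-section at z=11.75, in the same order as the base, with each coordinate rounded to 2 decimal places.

Cross-section at z=11.75: (4.73,-5.19) (-2.46,8.51) (-8.54,3.90) (-9.03,0.34) (-1.23,-8.91)

t = z/height = 11.75/20 = 0.5875
s = 1 + (scale-1)·z/height = 1 + (2.36-1)·11.75/20 = 1.799000
θ = twist·z/height = 293°·11.75/20 = 172.1375° = 3.004366 rad
cos θ = -0.990599, sin θ = 0.136796 (intermediates below are computed at full precision and shown rounded to 5 d.p.)
v1: (-3,2.5) → rotate → (2.62981,-2.88689) → ×s → (4.73102,-5.19351) → (4.73,-5.19)
v2: (2,-4.5) → rotate → (-1.36562,4.73129) → ×s → (-2.45674,8.51159) → (-2.46,8.51)
v3: (5,-1.5) → rotate → (-4.74780,2.16988) → ×s → (-8.54130,3.90361) → (-8.54,3.90)
v4: (5,0.5) → rotate → (-5.02139,0.18868) → ×s → (-9.03349,0.33944) → (-9.03,0.34)
v5: (0,5) → rotate → (-0.68398,-4.95300) → ×s → (-1.23048,-8.91044) → (-1.23,-8.91)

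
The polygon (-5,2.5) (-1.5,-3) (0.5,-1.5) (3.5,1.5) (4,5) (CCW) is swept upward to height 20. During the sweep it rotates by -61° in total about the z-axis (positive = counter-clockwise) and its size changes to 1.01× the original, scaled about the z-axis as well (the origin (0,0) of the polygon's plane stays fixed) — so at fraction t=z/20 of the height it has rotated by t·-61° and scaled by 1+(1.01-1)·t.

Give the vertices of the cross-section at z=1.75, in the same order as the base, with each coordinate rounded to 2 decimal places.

t = z/height = 1.75/20 = 0.0875
s = 1 + (scale-1)·z/height = 1 + (1.01-1)·1.75/20 = 1.000875
θ = twist·z/height = -61°·1.75/20 = -5.3375° = -0.093157 rad
cos θ = 0.995664, sin θ = -0.093022 (intermediates below are computed at full precision and shown rounded to 5 d.p.)
v1: (-5,2.5) → rotate → (-4.74576,2.95427) → ×s → (-4.74992,2.95686) → (-4.75,2.96)
v2: (-1.5,-3) → rotate → (-1.77256,-2.84746) → ×s → (-1.77411,-2.84995) → (-1.77,-2.85)
v3: (0.5,-1.5) → rotate → (0.35830,-1.54001) → ×s → (0.35861,-1.54135) → (0.36,-1.54)
v4: (3.5,1.5) → rotate → (3.62436,1.16792) → ×s → (3.62753,1.16894) → (3.63,1.17)
v5: (4,5) → rotate → (4.44777,4.60623) → ×s → (4.45166,4.61026) → (4.45,4.61)

Cross-section at z=1.75: (-4.75,2.96) (-1.77,-2.85) (0.36,-1.54) (3.63,1.17) (4.45,4.61)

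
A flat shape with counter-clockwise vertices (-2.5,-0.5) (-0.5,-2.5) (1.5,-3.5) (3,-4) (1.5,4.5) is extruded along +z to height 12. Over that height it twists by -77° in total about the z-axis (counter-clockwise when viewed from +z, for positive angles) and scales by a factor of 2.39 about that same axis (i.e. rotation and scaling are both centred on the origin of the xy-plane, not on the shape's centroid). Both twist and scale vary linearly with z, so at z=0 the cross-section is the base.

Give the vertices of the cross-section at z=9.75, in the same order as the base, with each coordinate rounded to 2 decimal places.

t = z/height = 9.75/12 = 0.8125
s = 1 + (scale-1)·z/height = 1 + (2.39-1)·9.75/12 = 2.129375
θ = twist·z/height = -77°·9.75/12 = -62.5625° = -1.091922 rad
cos θ = 0.460781, sin θ = -0.887514 (intermediates below are computed at full precision and shown rounded to 5 d.p.)
v1: (-2.5,-0.5) → rotate → (-1.59571,1.98839) → ×s → (-3.39786,4.23404) → (-3.40,4.23)
v2: (-0.5,-2.5) → rotate → (-2.44918,-0.70819) → ×s → (-5.21521,-1.50801) → (-5.22,-1.51)
v3: (1.5,-3.5) → rotate → (-2.41513,-2.94400) → ×s → (-5.14271,-6.26889) → (-5.14,-6.27)
v4: (3,-4) → rotate → (-2.16771,-4.50567) → ×s → (-4.61588,-9.59425) → (-4.62,-9.59)
v5: (1.5,4.5) → rotate → (4.68498,0.74224) → ×s → (9.97609,1.58051) → (9.98,1.58)

Cross-section at z=9.75: (-3.40,4.23) (-5.22,-1.51) (-5.14,-6.27) (-4.62,-9.59) (9.98,1.58)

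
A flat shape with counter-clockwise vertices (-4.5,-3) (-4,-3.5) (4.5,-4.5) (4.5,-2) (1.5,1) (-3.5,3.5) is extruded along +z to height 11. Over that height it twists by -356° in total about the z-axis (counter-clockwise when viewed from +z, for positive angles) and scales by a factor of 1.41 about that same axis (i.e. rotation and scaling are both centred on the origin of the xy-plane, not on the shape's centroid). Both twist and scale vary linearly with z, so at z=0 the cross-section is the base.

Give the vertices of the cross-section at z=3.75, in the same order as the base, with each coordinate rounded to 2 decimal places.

Cross-section at z=3.75: (-0.25,6.16) (-1.03,5.97) (-7.05,-1.71) (-4.62,-3.19) (0.08,-2.05) (5.48,1.33)

t = z/height = 3.75/11 = 0.340909
s = 1 + (scale-1)·z/height = 1 + (1.41-1)·3.75/11 = 1.139773
θ = twist·z/height = -356°·3.75/11 = -121.3636° = -2.118195 rad
cos θ = -0.520468, sin θ = -0.853881 (intermediates below are computed at full precision and shown rounded to 5 d.p.)
v1: (-4.5,-3) → rotate → (-0.21954,5.40387) → ×s → (-0.25022,6.15918) → (-0.25,6.16)
v2: (-4,-3.5) → rotate → (-0.90671,5.23716) → ×s → (-1.03345,5.96917) → (-1.03,5.97)
v3: (4.5,-4.5) → rotate → (-6.18457,-1.50036) → ×s → (-7.04901,-1.71007) → (-7.05,-1.71)
v4: (4.5,-2) → rotate → (-4.04987,-2.80153) → ×s → (-4.61593,-3.19311) → (-4.62,-3.19)
v5: (1.5,1) → rotate → (0.07318,-1.80129) → ×s → (0.08341,-2.05306) → (0.08,-2.05)
v6: (-3.5,3.5) → rotate → (4.81022,1.16695) → ×s → (5.48256,1.33005) → (5.48,1.33)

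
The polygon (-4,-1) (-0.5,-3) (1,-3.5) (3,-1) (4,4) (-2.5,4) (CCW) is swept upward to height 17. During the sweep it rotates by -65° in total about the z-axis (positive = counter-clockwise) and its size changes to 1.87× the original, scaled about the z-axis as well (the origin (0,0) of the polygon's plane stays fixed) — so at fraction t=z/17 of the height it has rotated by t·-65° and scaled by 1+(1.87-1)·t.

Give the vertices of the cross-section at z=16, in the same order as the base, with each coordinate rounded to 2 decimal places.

Cross-section at z=16: (-5.10,5.50) (-5.22,-1.83) (-4.70,-4.66) (1.04,-5.66) (9.88,-2.87) (4.18,7.49)

t = z/height = 16/17 = 0.941176
s = 1 + (scale-1)·z/height = 1 + (1.87-1)·16/17 = 1.818824
θ = twist·z/height = -65°·16/17 = -61.1765° = -1.067731 rad
cos θ = 0.482114, sin θ = -0.876109 (intermediates below are computed at full precision and shown rounded to 5 d.p.)
v1: (-4,-1) → rotate → (-2.80456,3.02232) → ×s → (-5.10100,5.49707) → (-5.10,5.50)
v2: (-0.5,-3) → rotate → (-2.86938,-1.00829) → ×s → (-5.21890,-1.83389) → (-5.22,-1.83)
v3: (1,-3.5) → rotate → (-2.58427,-2.56351) → ×s → (-4.70033,-4.66257) → (-4.70,-4.66)
v4: (3,-1) → rotate → (0.57023,-3.11044) → ×s → (1.03715,-5.65734) → (1.04,-5.66)
v5: (4,4) → rotate → (5.43289,-1.57598) → ×s → (9.88147,-2.86643) → (9.88,-2.87)
v6: (-2.5,4) → rotate → (2.29915,4.11873) → ×s → (4.18175,7.49124) → (4.18,7.49)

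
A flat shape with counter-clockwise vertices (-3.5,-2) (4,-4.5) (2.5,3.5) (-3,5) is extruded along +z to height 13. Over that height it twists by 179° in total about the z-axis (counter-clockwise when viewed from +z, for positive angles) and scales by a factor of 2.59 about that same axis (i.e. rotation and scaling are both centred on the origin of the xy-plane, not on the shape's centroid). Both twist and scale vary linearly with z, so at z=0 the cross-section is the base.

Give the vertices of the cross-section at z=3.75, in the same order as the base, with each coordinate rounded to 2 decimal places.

Cross-section at z=3.75: (-0.88,-5.81) (8.77,0.50) (-1.74,6.03) (-8.43,1.10)

t = z/height = 3.75/13 = 0.288462
s = 1 + (scale-1)·z/height = 1 + (2.59-1)·3.75/13 = 1.458654
θ = twist·z/height = 179°·3.75/13 = 51.6346° = 0.901194 rad
cos θ = 0.620674, sin θ = 0.784069 (intermediates below are computed at full precision and shown rounded to 5 d.p.)
v1: (-3.5,-2) → rotate → (-0.60422,-3.98559) → ×s → (-0.88135,-5.81359) → (-0.88,-5.81)
v2: (4,-4.5) → rotate → (6.01101,0.34324) → ×s → (8.76798,0.50067) → (8.77,0.50)
v3: (2.5,3.5) → rotate → (-1.19255,4.13253) → ×s → (-1.73952,6.02793) → (-1.74,6.03)
v4: (-3,5) → rotate → (-5.78237,0.75117) → ×s → (-8.43447,1.09569) → (-8.43,1.10)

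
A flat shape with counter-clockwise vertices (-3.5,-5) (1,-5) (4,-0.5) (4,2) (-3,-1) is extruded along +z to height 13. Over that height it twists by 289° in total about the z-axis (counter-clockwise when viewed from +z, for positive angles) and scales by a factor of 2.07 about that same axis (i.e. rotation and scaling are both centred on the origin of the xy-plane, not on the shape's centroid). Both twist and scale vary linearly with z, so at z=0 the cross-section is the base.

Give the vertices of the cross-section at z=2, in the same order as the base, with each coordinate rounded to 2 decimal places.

t = z/height = 2/13 = 0.153846
s = 1 + (scale-1)·z/height = 1 + (2.07-1)·2/13 = 1.164615
θ = twist·z/height = 289°·2/13 = 44.4615° = 0.776000 rad
cos θ = 0.713721, sin θ = 0.700430 (intermediates below are computed at full precision and shown rounded to 5 d.p.)
v1: (-3.5,-5) → rotate → (1.00413,-6.02011) → ×s → (1.16942,-7.01111) → (1.17,-7.01)
v2: (1,-5) → rotate → (4.21587,-2.86817) → ×s → (4.90987,-3.34032) → (4.91,-3.34)
v3: (4,-0.5) → rotate → (3.20510,2.44486) → ×s → (3.73271,2.84732) → (3.73,2.85)
v4: (4,2) → rotate → (1.45402,4.22916) → ×s → (1.69338,4.92535) → (1.69,4.93)
v5: (-3,-1) → rotate → (-1.44073,-2.81501) → ×s → (-1.67790,-3.27841) → (-1.68,-3.28)

Cross-section at z=2: (1.17,-7.01) (4.91,-3.34) (3.73,2.85) (1.69,4.93) (-1.68,-3.28)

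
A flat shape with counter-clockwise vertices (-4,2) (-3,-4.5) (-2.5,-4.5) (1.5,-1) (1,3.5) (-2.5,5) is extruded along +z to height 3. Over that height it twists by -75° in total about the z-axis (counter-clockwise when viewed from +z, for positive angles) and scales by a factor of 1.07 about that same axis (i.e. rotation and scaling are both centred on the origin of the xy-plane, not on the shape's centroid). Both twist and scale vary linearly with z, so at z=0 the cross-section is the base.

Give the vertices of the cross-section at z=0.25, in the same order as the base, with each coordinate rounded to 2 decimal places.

Cross-section at z=0.25: (-3.78,2.44) (-3.49,-4.17) (-2.99,-4.23) (1.39,-1.16) (1.38,3.39) (-1.95,5.27)

t = z/height = 0.25/3 = 0.0833333
s = 1 + (scale-1)·z/height = 1 + (1.07-1)·0.25/3 = 1.005833
θ = twist·z/height = -75°·0.25/3 = -6.2500° = -0.109083 rad
cos θ = 0.994056, sin θ = -0.108867 (intermediates below are computed at full precision and shown rounded to 5 d.p.)
v1: (-4,2) → rotate → (-3.75849,2.42358) → ×s → (-3.78042,2.43772) → (-3.78,2.44)
v2: (-3,-4.5) → rotate → (-3.47207,-4.14665) → ×s → (-3.49232,-4.17084) → (-3.49,-4.17)
v3: (-2.5,-4.5) → rotate → (-2.97504,-4.20109) → ×s → (-2.99240,-4.22559) → (-2.99,-4.23)
v4: (1.5,-1) → rotate → (1.38222,-1.15736) → ×s → (1.39028,-1.16411) → (1.39,-1.16)
v5: (1,3.5) → rotate → (1.37509,3.37033) → ×s → (1.38311,3.38999) → (1.38,3.39)
v6: (-2.5,5) → rotate → (-1.94081,5.24245) → ×s → (-1.95213,5.27303) → (-1.95,5.27)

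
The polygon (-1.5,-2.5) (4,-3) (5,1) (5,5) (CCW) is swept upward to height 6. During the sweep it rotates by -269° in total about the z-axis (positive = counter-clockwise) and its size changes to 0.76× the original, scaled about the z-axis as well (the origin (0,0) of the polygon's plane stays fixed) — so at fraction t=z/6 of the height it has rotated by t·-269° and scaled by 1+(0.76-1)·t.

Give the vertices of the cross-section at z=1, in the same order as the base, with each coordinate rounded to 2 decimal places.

Cross-section at z=1: (-2.71,-0.69) (0.69,-4.75) (4.08,-2.70) (6.79,0.02)

t = z/height = 1/6 = 0.166667
s = 1 + (scale-1)·z/height = 1 + (0.76-1)·1/6 = 0.960000
θ = twist·z/height = -269°·1/6 = -44.8333° = -0.782489 rad
cos θ = 0.709161, sin θ = -0.705047 (intermediates below are computed at full precision and shown rounded to 5 d.p.)
v1: (-1.5,-2.5) → rotate → (-2.82636,-0.71533) → ×s → (-2.71330,-0.68672) → (-2.71,-0.69)
v2: (4,-3) → rotate → (0.72150,-4.94767) → ×s → (0.69264,-4.74976) → (0.69,-4.75)
v3: (5,1) → rotate → (4.25085,-2.81607) → ×s → (4.08082,-2.70343) → (4.08,-2.70)
v4: (5,5) → rotate → (7.07104,0.02057) → ×s → (6.78820,0.01975) → (6.79,0.02)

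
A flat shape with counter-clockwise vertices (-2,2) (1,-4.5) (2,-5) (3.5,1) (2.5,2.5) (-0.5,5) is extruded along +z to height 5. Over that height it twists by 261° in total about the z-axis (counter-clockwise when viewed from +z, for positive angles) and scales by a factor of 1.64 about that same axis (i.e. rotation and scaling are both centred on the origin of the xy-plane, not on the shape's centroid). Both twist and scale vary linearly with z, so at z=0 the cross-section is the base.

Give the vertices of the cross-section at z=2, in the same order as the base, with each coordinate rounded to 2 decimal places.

Cross-section at z=2: (-1.81,-3.06) (5.16,2.62) (5.46,3.99) (-2.31,3.95) (-3.82,2.26) (-5.93,-2.17)

t = z/height = 2/5 = 0.4
s = 1 + (scale-1)·z/height = 1 + (1.64-1)·2/5 = 1.256000
θ = twist·z/height = 261°·2/5 = 104.4000° = 1.822124 rad
cos θ = -0.248690, sin θ = 0.968583 (intermediates below are computed at full precision and shown rounded to 5 d.p.)
v1: (-2,2) → rotate → (-1.43979,-2.43455) → ×s → (-1.80837,-3.05779) → (-1.81,-3.06)
v2: (1,-4.5) → rotate → (4.10993,2.08769) → ×s → (5.16208,2.62214) → (5.16,2.62)
v3: (2,-5) → rotate → (4.34554,3.18062) → ×s → (5.45799,3.99485) → (5.46,3.99)
v4: (3.5,1) → rotate → (-1.83900,3.14135) → ×s → (-2.30978,3.94554) → (-2.31,3.95)
v5: (2.5,2.5) → rotate → (-3.04318,1.79973) → ×s → (-3.82224,2.26046) → (-3.82,2.26)
v6: (-0.5,5) → rotate → (-4.71857,-1.72774) → ×s → (-5.92653,-2.17004) → (-5.93,-2.17)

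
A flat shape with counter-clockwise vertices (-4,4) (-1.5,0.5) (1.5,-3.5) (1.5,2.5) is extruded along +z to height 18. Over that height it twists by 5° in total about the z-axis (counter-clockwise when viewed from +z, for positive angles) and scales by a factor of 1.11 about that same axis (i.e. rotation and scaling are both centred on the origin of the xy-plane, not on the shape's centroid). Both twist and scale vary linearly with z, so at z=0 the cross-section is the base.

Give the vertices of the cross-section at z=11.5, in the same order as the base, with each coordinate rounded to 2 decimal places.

Cross-section at z=11.5: (-4.51,4.04) (-1.63,0.44) (1.81,-3.65) (1.45,2.76)

t = z/height = 11.5/18 = 0.638889
s = 1 + (scale-1)·z/height = 1 + (1.11-1)·11.5/18 = 1.070278
θ = twist·z/height = 5°·11.5/18 = 3.1944° = 0.055754 rad
cos θ = 0.998446, sin θ = 0.055725 (intermediates below are computed at full precision and shown rounded to 5 d.p.)
v1: (-4,4) → rotate → (-4.21668,3.77089) → ×s → (-4.51302,4.03590) → (-4.51,4.04)
v2: (-1.5,0.5) → rotate → (-1.52553,0.41564) → ×s → (-1.63274,0.44485) → (-1.63,0.44)
v3: (1.5,-3.5) → rotate → (1.69271,-3.41097) → ×s → (1.81167,-3.65069) → (1.81,-3.65)
v4: (1.5,2.5) → rotate → (1.35836,2.57970) → ×s → (1.45382,2.76100) → (1.45,2.76)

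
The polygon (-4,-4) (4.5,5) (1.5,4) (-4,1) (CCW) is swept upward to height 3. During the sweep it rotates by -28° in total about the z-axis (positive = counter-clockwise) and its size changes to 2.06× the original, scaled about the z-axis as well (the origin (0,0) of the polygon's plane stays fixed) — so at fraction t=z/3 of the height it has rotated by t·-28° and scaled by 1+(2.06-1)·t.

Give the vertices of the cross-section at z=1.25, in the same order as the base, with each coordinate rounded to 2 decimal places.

t = z/height = 1.25/3 = 0.416667
s = 1 + (scale-1)·z/height = 1 + (2.06-1)·1.25/3 = 1.441667
θ = twist·z/height = -28°·1.25/3 = -11.6667° = -0.203622 rad
cos θ = 0.979341, sin θ = -0.202218 (intermediates below are computed at full precision and shown rounded to 5 d.p.)
v1: (-4,-4) → rotate → (-4.72623,-3.10849) → ×s → (-6.81365,-4.48141) → (-6.81,-4.48)
v2: (4.5,5) → rotate → (5.41812,3.98672) → ×s → (7.81112,5.74753) → (7.81,5.75)
v3: (1.5,4) → rotate → (2.27788,3.61404) → ×s → (3.28395,5.21024) → (3.28,5.21)
v4: (-4,1) → rotate → (-3.71514,1.78821) → ×s → (-5.35600,2.57800) → (-5.36,2.58)

Cross-section at z=1.25: (-6.81,-4.48) (7.81,5.75) (3.28,5.21) (-5.36,2.58)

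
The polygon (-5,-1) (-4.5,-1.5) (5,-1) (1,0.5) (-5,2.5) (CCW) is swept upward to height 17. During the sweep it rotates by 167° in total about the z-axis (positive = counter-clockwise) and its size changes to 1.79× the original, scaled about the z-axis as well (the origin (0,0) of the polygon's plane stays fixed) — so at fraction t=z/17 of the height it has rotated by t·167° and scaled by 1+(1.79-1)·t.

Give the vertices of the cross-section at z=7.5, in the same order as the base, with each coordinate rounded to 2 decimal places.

t = z/height = 7.5/17 = 0.441176
s = 1 + (scale-1)·z/height = 1 + (1.79-1)·7.5/17 = 1.348529
θ = twist·z/height = 167°·7.5/17 = 73.6765° = 1.285897 rad
cos θ = 0.281061, sin θ = 0.959690 (intermediates below are computed at full precision and shown rounded to 5 d.p.)
v1: (-5,-1) → rotate → (-0.44561,-5.07951) → ×s → (-0.60092,-6.84987) → (-0.60,-6.85)
v2: (-4.5,-1.5) → rotate → (0.17476,-4.74020) → ×s → (0.23567,-6.39229) → (0.24,-6.39)
v3: (5,-1) → rotate → (2.36499,4.51739) → ×s → (3.18926,6.09183) → (3.19,6.09)
v4: (1,0.5) → rotate → (-0.19878,1.10022) → ×s → (-0.26807,1.48368) → (-0.27,1.48)
v5: (-5,2.5) → rotate → (-3.80453,-4.09580) → ×s → (-5.13052,-5.52330) → (-5.13,-5.52)

Cross-section at z=7.5: (-0.60,-6.85) (0.24,-6.39) (3.19,6.09) (-0.27,1.48) (-5.13,-5.52)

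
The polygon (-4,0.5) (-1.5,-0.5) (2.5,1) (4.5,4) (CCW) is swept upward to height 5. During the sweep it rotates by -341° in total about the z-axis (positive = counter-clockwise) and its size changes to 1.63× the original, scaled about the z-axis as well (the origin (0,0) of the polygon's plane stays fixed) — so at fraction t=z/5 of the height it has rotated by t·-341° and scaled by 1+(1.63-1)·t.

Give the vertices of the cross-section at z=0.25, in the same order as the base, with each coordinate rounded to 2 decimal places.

Cross-section at z=0.25: (-3.79,1.70) (-1.63,-0.04) (2.77,0.23) (5.65,2.58)

t = z/height = 0.25/5 = 0.05
s = 1 + (scale-1)·z/height = 1 + (1.63-1)·0.25/5 = 1.031500
θ = twist·z/height = -341°·0.25/5 = -17.0500° = -0.297579 rad
cos θ = 0.956049, sin θ = -0.293206 (intermediates below are computed at full precision and shown rounded to 5 d.p.)
v1: (-4,0.5) → rotate → (-3.67759,1.65085) → ×s → (-3.79344,1.70285) → (-3.79,1.70)
v2: (-1.5,-0.5) → rotate → (-1.58068,-0.03822) → ×s → (-1.63047,-0.03942) → (-1.63,-0.04)
v3: (2.5,1) → rotate → (2.68333,0.22303) → ×s → (2.76785,0.23006) → (2.77,0.23)
v4: (4.5,4) → rotate → (5.47505,2.50477) → ×s → (5.64751,2.58367) → (5.65,2.58)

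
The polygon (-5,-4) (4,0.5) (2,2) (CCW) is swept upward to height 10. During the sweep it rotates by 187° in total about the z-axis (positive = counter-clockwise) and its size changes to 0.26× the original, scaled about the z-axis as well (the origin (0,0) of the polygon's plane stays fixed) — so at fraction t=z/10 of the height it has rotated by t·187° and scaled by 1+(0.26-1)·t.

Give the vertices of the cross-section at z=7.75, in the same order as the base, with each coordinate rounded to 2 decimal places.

t = z/height = 7.75/10 = 0.775
s = 1 + (scale-1)·z/height = 1 + (0.26-1)·7.75/10 = 0.426500
θ = twist·z/height = 187°·7.75/10 = 144.9250° = 2.529418 rad
cos θ = -0.818401, sin θ = 0.574648 (intermediates below are computed at full precision and shown rounded to 5 d.p.)
v1: (-5,-4) → rotate → (6.39060,0.40036) → ×s → (2.72559,0.17075) → (2.73,0.17)
v2: (4,0.5) → rotate → (-3.56093,1.88939) → ×s → (-1.51874,0.80583) → (-1.52,0.81)
v3: (2,2) → rotate → (-2.78610,-0.48750) → ×s → (-1.18827,-0.20792) → (-1.19,-0.21)

Cross-section at z=7.75: (2.73,0.17) (-1.52,0.81) (-1.19,-0.21)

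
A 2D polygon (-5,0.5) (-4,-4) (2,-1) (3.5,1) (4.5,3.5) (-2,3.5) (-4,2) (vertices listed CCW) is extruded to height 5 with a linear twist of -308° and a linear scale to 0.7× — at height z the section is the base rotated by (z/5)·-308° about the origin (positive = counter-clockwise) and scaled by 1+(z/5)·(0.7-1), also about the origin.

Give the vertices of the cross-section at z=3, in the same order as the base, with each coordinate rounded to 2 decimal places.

Cross-section at z=3: (4.05,-0.75) (3.54,2.99) (-1.57,0.95) (-2.93,-0.58) (-3.92,-2.55) (1.39,-3.00) (3.13,-1.91)

t = z/height = 3/5 = 0.6
s = 1 + (scale-1)·z/height = 1 + (0.7-1)·3/5 = 0.820000
θ = twist·z/height = -308°·3/5 = -184.8000° = -3.225368 rad
cos θ = -0.996493, sin θ = 0.083678 (intermediates below are computed at full precision and shown rounded to 5 d.p.)
v1: (-5,0.5) → rotate → (4.94063,-0.91664) → ×s → (4.05131,-0.75164) → (4.05,-0.75)
v2: (-4,-4) → rotate → (4.32068,3.65126) → ×s → (3.54296,2.99403) → (3.54,2.99)
v3: (2,-1) → rotate → (-1.90931,1.16385) → ×s → (-1.56563,0.95436) → (-1.57,0.95)
v4: (3.5,1) → rotate → (-3.57140,-0.70362) → ×s → (-2.92855,-0.57697) → (-2.93,-0.58)
v5: (4.5,3.5) → rotate → (-4.77709,-3.11117) → ×s → (-3.91721,-2.55116) → (-3.92,-2.55)
v6: (-2,3.5) → rotate → (1.70011,-3.65508) → ×s → (1.39409,-2.99717) → (1.39,-3.00)
v7: (-4,2) → rotate → (3.81862,-2.32770) → ×s → (3.13126,-1.90871) → (3.13,-1.91)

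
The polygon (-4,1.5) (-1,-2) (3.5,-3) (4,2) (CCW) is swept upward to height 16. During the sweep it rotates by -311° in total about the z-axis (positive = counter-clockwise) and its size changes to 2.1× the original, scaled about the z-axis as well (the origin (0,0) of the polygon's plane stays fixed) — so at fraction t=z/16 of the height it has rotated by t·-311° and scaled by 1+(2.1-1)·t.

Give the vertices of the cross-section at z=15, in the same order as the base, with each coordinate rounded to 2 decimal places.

Cross-section at z=15: (-5.82,-6.44) (3.03,-3.38) (8.28,4.37) (-0.79,9.05)

t = z/height = 15/16 = 0.9375
s = 1 + (scale-1)·z/height = 1 + (2.1-1)·15/16 = 2.031250
θ = twist·z/height = -311°·15/16 = -291.5625° = -5.088726 rad
cos θ = 0.367516, sin θ = 0.930017 (intermediates below are computed at full precision and shown rounded to 5 d.p.)
v1: (-4,1.5) → rotate → (-2.86509,-3.16879) → ×s → (-5.81971,-6.43661) → (-5.82,-6.44)
v2: (-1,-2) → rotate → (1.49252,-1.66505) → ×s → (3.03168,-3.38213) → (3.03,-3.38)
v3: (3.5,-3) → rotate → (4.07636,2.15251) → ×s → (8.28010,4.37229) → (8.28,4.37)
v4: (4,2) → rotate → (-0.38997,4.45510) → ×s → (-0.79213,9.04942) → (-0.79,9.05)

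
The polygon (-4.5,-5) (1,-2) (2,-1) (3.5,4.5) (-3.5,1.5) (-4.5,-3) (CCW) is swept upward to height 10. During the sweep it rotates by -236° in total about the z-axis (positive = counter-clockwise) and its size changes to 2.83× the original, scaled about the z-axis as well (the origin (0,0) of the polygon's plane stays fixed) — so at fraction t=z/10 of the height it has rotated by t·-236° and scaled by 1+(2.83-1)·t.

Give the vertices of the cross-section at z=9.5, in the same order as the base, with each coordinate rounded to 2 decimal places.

t = z/height = 9.5/10 = 0.95
s = 1 + (scale-1)·z/height = 1 + (2.83-1)·9.5/10 = 2.738500
θ = twist·z/height = -236°·9.5/10 = -224.2000° = -3.913028 rad
cos θ = -0.716911, sin θ = 0.697165 (intermediates below are computed at full precision and shown rounded to 5 d.p.)
v1: (-4.5,-5) → rotate → (6.71192,0.44731) → ×s → (18.38060,1.22496) → (18.38,1.22)
v2: (1,-2) → rotate → (0.67742,2.13099) → ×s → (1.85511,5.83571) → (1.86,5.84)
v3: (2,-1) → rotate → (-0.73666,2.11124) → ×s → (-2.01733,5.78163) → (-2.02,5.78)
v4: (3.5,4.5) → rotate → (-5.64643,-0.78602) → ×s → (-15.46275,-2.15252) → (-15.46,-2.15)
v5: (-3.5,1.5) → rotate → (1.46344,-3.51544) → ×s → (4.00763,-9.62704) → (4.01,-9.63)
v6: (-4.5,-3) → rotate → (5.31759,-0.98651) → ×s → (14.56223,-2.70156) → (14.56,-2.70)

Cross-section at z=9.5: (18.38,1.22) (1.86,5.84) (-2.02,5.78) (-15.46,-2.15) (4.01,-9.63) (14.56,-2.70)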